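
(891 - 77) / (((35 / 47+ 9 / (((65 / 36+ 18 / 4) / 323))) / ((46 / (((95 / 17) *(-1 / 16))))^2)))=1359570057877504 / 44462465725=30577.93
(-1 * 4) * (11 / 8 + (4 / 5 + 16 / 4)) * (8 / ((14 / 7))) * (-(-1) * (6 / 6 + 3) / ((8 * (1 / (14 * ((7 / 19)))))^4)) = -74942413 / 1097440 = -68.29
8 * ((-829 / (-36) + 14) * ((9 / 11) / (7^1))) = 2666 / 77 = 34.62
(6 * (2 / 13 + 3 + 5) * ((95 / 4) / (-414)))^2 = 25351225 / 3218436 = 7.88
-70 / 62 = -1.13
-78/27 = -26/9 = -2.89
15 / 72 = 5 / 24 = 0.21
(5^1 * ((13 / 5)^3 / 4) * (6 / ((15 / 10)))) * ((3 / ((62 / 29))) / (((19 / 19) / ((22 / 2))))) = 2102529 / 1550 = 1356.47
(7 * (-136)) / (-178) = 476 / 89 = 5.35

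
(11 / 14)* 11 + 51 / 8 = 15.02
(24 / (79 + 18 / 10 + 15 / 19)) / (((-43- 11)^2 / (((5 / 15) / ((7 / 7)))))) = 190 / 5650479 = 0.00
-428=-428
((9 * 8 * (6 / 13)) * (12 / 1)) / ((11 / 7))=36288 / 143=253.76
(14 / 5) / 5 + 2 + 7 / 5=99 / 25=3.96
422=422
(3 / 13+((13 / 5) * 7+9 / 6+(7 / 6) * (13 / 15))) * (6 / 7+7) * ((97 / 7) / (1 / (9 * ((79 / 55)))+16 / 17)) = 17555450231 / 7842107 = 2238.61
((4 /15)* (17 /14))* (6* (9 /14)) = 306 /245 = 1.25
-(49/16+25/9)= -841/144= -5.84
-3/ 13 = -0.23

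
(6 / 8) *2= 3 / 2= 1.50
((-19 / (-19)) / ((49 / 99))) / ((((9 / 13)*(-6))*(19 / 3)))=-143 / 1862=-0.08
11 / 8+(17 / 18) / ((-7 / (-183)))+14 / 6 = 4771 / 168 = 28.40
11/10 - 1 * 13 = -119/10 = -11.90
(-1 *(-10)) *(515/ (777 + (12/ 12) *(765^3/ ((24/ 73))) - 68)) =41200/ 10893969047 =0.00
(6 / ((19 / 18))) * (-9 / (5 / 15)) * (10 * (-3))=87480 / 19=4604.21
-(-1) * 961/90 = 961/90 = 10.68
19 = 19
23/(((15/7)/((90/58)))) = 483/29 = 16.66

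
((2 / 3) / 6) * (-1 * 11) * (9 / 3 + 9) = -44 / 3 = -14.67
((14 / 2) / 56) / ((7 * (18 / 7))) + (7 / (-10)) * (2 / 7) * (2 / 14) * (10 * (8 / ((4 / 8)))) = -4601 / 1008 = -4.56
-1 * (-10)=10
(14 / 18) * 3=7 / 3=2.33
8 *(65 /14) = 260 /7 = 37.14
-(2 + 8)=-10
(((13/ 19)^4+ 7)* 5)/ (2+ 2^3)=3.61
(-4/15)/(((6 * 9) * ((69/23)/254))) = -508/1215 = -0.42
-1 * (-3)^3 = 27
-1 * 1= -1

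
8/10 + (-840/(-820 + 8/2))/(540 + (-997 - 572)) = 0.80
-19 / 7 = -2.71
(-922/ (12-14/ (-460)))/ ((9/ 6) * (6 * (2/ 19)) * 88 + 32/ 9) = -9065565/ 10282172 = -0.88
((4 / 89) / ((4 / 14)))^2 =196 / 7921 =0.02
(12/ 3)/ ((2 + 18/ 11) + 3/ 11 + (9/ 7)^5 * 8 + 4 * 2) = 0.10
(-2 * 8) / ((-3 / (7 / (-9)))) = -112 / 27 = -4.15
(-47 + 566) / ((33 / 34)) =5882 / 11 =534.73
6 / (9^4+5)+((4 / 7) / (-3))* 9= -5625 / 3283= -1.71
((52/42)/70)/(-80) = -13/58800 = -0.00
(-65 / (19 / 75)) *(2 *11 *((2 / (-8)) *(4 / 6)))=17875 / 19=940.79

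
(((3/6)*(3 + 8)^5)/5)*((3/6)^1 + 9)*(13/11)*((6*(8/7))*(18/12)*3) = 195281658/35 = 5579475.94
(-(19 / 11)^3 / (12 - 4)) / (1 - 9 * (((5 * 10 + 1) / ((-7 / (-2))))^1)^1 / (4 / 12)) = 48013 / 29250056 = 0.00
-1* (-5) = 5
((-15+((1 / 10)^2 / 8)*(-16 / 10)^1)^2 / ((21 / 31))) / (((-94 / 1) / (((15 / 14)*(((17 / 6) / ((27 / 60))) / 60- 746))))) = 42152444654177 / 14923440000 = 2824.58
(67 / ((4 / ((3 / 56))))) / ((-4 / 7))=-201 / 128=-1.57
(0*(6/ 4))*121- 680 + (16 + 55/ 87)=-57713/ 87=-663.37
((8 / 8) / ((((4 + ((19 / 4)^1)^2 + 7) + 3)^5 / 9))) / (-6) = -524288 / 22838000371875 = -0.00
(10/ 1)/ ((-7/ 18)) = -180/ 7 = -25.71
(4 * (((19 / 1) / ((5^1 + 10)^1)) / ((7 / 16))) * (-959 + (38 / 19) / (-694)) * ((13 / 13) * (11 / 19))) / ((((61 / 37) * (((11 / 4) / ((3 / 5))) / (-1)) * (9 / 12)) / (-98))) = -176513978368 / 1587525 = -111188.16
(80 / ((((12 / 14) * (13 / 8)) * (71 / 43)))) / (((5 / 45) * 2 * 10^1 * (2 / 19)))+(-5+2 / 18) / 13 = 148.33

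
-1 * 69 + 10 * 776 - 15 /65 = 99980 /13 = 7690.77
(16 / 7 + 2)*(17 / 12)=85 / 14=6.07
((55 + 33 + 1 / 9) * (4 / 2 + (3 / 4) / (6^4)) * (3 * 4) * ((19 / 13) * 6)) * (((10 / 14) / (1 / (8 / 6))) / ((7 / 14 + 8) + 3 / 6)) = 20033315 / 10206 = 1962.90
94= 94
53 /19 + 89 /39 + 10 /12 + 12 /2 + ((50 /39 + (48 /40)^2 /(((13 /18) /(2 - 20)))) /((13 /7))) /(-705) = 4051427747 /339563250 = 11.93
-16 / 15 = -1.07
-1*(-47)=47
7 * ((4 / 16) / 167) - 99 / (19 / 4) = -264395 / 12692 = -20.83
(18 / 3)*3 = 18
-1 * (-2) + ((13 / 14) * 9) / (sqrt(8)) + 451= 117 * sqrt(2) / 56 + 453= 455.95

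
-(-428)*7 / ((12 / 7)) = 5243 / 3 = 1747.67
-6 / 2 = -3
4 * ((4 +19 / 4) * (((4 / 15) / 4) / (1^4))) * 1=7 / 3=2.33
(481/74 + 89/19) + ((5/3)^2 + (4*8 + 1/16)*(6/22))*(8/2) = 57.27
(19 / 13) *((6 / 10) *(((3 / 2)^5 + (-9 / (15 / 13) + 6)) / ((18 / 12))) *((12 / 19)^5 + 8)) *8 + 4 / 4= 9339063049 / 42354325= 220.50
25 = 25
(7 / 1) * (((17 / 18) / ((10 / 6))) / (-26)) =-119 / 780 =-0.15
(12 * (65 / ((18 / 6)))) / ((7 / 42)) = 1560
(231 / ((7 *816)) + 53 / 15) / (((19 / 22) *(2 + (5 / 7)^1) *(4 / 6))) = 1122737 / 490960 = 2.29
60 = 60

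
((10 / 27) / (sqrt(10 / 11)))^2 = 110 / 729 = 0.15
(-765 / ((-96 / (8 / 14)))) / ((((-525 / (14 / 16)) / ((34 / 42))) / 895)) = -51731 / 9408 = -5.50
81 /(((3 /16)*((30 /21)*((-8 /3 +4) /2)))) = 2268 /5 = 453.60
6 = 6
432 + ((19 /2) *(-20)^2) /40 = 527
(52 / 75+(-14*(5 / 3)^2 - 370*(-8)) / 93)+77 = 2282983 / 20925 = 109.10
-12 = -12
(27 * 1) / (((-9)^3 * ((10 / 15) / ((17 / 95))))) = -17 / 1710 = -0.01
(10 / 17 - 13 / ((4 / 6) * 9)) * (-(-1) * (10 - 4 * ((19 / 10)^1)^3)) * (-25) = -233933 / 340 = -688.04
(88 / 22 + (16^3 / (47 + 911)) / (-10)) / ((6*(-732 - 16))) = -713 / 895730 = -0.00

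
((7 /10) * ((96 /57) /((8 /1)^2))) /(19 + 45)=0.00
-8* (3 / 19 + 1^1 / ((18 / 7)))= -748 / 171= -4.37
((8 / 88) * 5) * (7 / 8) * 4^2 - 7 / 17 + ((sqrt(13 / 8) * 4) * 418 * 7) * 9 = 1113 / 187 + 26334 * sqrt(26) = 134283.53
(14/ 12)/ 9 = 7/ 54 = 0.13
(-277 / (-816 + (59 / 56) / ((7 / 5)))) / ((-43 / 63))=-6840792 / 13741811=-0.50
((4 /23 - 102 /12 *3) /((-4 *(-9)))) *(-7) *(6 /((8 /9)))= 24465 /736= 33.24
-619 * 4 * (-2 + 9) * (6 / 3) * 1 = -34664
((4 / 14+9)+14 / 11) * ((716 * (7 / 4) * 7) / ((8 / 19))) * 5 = 96775455 / 88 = 1099721.08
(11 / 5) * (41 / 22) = 41 / 10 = 4.10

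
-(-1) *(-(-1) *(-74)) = -74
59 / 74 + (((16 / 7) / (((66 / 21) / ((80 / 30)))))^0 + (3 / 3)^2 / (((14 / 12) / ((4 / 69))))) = 22005 / 11914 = 1.85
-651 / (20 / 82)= -26691 / 10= -2669.10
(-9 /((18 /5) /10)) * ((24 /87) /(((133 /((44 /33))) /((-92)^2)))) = -6771200 /11571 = -585.19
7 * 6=42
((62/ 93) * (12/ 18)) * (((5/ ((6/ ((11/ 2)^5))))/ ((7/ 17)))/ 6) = 13689335/ 18144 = 754.48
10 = 10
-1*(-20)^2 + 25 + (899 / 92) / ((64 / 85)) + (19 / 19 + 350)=-64897 / 5888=-11.02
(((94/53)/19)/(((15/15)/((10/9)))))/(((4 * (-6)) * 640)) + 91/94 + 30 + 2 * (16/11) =121907621269/3598518528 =33.88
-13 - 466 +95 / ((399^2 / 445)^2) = -638958750616 / 1333945179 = -479.00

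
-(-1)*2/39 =2/39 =0.05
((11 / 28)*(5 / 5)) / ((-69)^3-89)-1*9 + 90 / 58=-1987361023 / 266821576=-7.45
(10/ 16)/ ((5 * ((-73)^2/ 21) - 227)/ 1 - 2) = 105/ 174688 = 0.00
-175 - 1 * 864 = -1039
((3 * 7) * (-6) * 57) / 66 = -1197 / 11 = -108.82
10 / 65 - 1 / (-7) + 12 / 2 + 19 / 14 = 199 / 26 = 7.65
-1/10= -0.10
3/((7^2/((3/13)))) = 9/637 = 0.01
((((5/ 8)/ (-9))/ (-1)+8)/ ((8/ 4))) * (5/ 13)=2905/ 1872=1.55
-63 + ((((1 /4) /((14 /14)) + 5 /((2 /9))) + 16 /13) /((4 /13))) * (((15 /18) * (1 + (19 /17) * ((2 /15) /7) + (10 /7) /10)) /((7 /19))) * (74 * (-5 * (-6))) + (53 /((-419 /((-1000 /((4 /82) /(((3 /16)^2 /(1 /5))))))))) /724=22101433554372287 /48517545216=455534.87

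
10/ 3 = 3.33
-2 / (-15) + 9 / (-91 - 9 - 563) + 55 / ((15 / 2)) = 24707 / 3315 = 7.45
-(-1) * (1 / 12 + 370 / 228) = 1.71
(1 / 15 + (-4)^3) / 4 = -15.98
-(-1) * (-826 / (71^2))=-826 / 5041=-0.16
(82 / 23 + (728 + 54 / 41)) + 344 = 1015500 / 943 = 1076.88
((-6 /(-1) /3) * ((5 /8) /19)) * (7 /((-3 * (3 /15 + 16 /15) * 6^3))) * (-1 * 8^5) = 179200 /9747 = 18.39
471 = 471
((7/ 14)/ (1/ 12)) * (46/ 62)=138/ 31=4.45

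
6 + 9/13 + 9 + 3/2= 447/26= 17.19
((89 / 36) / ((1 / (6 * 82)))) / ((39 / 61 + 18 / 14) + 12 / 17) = 26488091 / 57294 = 462.32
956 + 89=1045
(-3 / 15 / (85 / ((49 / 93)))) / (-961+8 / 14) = 343 / 265726575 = 0.00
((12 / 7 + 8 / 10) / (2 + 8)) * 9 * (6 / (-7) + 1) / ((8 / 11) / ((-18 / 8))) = -9801 / 9800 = -1.00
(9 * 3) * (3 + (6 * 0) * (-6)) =81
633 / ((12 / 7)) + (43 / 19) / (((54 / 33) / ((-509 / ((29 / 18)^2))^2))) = 53551.74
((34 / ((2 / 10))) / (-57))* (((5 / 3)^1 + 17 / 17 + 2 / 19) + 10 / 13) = -446080 / 42237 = -10.56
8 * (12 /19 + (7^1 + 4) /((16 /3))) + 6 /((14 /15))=7443 /266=27.98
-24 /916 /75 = -2 /5725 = -0.00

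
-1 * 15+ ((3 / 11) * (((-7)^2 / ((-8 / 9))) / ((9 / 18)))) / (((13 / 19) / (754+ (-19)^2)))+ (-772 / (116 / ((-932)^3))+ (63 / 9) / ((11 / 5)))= 89371104275993 / 16588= 5387696182.54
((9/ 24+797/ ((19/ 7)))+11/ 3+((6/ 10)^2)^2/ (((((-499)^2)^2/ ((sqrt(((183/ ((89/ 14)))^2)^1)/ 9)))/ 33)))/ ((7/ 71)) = 33238024268461980814789/ 11008675977567555000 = 3019.26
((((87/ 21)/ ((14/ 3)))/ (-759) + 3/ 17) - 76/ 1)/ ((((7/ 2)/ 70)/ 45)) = -14381981550/ 210749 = -68242.23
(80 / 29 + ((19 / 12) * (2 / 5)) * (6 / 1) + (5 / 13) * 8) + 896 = 1707123 / 1885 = 905.64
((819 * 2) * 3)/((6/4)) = 3276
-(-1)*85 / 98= 85 / 98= 0.87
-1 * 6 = -6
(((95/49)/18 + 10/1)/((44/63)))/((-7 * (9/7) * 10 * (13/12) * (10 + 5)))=-1783/180180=-0.01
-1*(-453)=453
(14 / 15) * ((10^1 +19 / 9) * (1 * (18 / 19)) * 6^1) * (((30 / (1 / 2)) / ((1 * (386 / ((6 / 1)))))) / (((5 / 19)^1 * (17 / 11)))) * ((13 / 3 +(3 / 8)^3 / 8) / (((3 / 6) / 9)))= 710878707 / 61760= 11510.34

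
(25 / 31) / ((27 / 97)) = 2425 / 837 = 2.90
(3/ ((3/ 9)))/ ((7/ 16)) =144/ 7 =20.57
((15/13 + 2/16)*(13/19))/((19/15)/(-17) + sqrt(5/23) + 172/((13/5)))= 116911871895/8828656323856-76924575*sqrt(115)/8828656323856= 0.01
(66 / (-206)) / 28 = -33 / 2884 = -0.01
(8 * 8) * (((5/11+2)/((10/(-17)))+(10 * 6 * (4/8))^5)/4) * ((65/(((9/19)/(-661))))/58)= -193961162693532/319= -608028723177.22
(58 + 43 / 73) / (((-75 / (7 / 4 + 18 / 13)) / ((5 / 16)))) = -53627 / 70080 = -0.77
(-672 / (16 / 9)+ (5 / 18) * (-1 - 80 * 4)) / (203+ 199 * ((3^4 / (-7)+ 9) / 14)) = -137347 / 48936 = -2.81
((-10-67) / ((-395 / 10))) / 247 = 154 / 19513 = 0.01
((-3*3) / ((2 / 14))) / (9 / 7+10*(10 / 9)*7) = -3969 / 4981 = -0.80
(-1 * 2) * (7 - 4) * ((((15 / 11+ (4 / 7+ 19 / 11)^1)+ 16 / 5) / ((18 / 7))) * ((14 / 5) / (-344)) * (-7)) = -64729 / 70950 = -0.91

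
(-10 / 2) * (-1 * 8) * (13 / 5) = 104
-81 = -81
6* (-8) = -48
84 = 84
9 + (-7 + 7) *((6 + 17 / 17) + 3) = 9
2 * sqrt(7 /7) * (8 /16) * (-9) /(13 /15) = -135 /13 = -10.38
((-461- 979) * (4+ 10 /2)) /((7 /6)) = -77760 /7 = -11108.57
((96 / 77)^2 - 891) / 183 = -1757841 / 361669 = -4.86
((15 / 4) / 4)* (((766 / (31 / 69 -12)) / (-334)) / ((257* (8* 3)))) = 0.00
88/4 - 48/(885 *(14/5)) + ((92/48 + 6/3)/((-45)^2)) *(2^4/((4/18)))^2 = 991426/30975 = 32.01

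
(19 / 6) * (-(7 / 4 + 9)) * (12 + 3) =-4085 / 8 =-510.62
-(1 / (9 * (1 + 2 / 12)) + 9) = -191 / 21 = -9.10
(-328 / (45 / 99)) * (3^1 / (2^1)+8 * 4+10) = -156948 / 5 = -31389.60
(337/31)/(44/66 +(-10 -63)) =-1011/6727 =-0.15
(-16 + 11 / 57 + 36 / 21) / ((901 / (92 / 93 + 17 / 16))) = -17167019 / 534934512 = -0.03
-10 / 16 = -5 / 8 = -0.62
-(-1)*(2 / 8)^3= 1 / 64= 0.02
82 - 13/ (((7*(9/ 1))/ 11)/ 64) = -3986/ 63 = -63.27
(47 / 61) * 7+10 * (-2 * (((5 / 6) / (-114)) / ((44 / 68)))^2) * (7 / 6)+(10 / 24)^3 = 226372759673 / 41438941632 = 5.46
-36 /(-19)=36 /19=1.89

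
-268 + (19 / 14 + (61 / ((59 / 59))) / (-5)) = -19519 / 70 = -278.84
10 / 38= 0.26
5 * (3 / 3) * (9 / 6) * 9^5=885735 / 2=442867.50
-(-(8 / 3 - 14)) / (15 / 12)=-136 / 15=-9.07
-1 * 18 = -18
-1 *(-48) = 48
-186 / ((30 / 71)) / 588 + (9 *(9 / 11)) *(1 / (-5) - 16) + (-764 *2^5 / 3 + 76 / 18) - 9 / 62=-24858869017 / 3007620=-8265.30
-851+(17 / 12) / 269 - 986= -5929819 / 3228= -1836.99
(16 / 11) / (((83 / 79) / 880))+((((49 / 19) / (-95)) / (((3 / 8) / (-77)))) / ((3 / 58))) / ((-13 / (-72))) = 3535227008 / 1947595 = 1815.18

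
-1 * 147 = -147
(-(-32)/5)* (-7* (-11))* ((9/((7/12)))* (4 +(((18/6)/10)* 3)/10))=3887136/125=31097.09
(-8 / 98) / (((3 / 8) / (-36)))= 384 / 49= 7.84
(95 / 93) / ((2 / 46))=2185 / 93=23.49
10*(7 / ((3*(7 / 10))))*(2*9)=600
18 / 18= 1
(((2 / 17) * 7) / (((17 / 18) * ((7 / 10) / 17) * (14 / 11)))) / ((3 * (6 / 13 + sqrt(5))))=-51480 / 96271 + 111540 * sqrt(5) / 96271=2.06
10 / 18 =5 / 9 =0.56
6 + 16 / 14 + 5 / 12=635 / 84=7.56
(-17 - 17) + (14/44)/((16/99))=-1025/32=-32.03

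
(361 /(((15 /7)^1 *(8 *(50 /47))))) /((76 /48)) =6251 /500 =12.50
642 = 642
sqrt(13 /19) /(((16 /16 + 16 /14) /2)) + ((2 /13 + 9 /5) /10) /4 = 127 /2600 + 14* sqrt(247) /285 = 0.82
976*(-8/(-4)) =1952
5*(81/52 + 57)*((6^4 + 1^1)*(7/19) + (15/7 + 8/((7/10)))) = 71076825/494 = 143880.21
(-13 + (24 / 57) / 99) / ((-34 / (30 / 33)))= 122225 / 351747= 0.35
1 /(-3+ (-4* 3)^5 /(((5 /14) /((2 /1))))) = -5 /6967311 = -0.00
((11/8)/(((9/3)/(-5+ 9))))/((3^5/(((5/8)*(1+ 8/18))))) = 715/104976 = 0.01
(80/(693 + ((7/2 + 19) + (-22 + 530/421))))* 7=471520/584987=0.81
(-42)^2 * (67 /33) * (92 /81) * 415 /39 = 501379760 /11583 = 43285.83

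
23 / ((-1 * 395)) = -23 / 395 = -0.06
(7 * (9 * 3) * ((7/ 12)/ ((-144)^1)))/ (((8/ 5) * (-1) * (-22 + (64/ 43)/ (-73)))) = -769055/ 35390464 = -0.02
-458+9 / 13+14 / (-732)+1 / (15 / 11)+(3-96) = -13074829 / 23790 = -549.59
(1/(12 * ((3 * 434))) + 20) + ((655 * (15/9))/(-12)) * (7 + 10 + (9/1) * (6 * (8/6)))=-126187669/15624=-8076.53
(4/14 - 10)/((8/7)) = -17/2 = -8.50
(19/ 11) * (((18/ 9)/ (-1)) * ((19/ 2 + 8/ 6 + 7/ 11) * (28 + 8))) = -172596/ 121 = -1426.41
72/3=24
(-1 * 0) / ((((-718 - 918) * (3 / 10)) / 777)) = 0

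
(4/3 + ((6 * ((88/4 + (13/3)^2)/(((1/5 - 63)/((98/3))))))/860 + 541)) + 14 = 67586531/121518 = 556.19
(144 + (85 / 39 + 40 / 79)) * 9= 1355817 / 1027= 1320.17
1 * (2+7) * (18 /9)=18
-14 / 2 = -7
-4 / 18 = -2 / 9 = -0.22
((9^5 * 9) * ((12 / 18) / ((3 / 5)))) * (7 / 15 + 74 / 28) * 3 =38558997 / 7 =5508428.14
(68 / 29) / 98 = 34 / 1421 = 0.02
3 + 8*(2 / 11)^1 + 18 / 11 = 67 / 11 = 6.09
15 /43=0.35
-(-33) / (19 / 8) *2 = 528 / 19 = 27.79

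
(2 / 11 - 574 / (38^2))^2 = 2934369 / 63075364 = 0.05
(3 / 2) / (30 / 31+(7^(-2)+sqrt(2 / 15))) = 102600855 / 58360586 - 6922083*sqrt(30) / 58360586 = 1.11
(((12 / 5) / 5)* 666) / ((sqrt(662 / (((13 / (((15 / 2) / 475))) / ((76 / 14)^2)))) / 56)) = 522144* sqrt(1226355) / 157225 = 3677.70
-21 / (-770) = 0.03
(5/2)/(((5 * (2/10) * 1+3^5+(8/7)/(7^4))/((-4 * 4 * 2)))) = -336140/1025229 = -0.33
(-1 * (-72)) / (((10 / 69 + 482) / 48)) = 7.17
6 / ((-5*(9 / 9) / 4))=-24 / 5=-4.80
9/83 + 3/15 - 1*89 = -36807/415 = -88.69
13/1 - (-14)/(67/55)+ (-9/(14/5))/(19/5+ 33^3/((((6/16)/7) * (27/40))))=342479277093/13983007066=24.49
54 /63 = 6 /7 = 0.86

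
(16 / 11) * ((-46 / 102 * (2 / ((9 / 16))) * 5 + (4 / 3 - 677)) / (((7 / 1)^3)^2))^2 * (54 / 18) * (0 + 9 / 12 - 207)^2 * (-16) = -10832507809310000 / 108003564029403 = -100.30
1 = 1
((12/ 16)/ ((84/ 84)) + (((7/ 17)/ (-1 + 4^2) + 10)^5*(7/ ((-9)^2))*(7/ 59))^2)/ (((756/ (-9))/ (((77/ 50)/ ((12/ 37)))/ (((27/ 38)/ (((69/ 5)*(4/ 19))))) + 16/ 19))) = -149064157710336728841257280709907644181208523/ 572061237028241711665094591660156250000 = -260573.78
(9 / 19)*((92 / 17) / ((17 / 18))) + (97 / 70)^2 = 124694419 / 26905900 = 4.63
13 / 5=2.60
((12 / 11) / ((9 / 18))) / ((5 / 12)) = 288 / 55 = 5.24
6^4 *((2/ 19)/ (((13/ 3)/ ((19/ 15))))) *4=10368/ 65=159.51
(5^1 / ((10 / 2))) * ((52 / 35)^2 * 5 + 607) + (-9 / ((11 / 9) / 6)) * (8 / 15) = 320421 / 539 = 594.47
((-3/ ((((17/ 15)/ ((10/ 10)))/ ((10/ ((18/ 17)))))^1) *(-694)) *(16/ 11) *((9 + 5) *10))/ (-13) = -38864000/ 143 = -271776.22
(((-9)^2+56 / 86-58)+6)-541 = -21988 / 43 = -511.35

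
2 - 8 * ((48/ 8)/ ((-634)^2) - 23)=18690942/ 100489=186.00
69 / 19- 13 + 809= 15193 / 19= 799.63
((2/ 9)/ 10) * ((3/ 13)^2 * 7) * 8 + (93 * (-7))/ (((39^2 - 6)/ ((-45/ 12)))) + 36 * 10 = 123469519/ 341380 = 361.68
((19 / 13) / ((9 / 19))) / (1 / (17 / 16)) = 6137 / 1872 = 3.28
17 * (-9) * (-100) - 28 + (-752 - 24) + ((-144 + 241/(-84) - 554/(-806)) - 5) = 485600789/33852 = 14344.82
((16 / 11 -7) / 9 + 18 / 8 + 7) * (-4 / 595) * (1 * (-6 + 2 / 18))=181207 / 530145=0.34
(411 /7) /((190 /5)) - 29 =-7303 /266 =-27.45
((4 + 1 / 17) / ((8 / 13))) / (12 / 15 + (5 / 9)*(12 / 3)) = 2.18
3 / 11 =0.27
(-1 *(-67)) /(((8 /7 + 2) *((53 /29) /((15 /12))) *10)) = 13601 /9328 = 1.46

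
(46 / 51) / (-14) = -23 / 357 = -0.06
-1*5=-5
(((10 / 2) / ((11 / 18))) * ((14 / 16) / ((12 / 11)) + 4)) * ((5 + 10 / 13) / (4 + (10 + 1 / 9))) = 4667625 / 290576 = 16.06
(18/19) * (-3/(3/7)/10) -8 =-823/95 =-8.66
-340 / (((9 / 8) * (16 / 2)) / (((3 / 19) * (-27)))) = 3060 / 19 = 161.05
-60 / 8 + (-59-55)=-243 / 2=-121.50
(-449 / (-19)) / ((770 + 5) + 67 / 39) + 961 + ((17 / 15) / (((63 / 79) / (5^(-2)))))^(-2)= 1318869502375711 / 1038086574652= 1270.48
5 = 5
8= 8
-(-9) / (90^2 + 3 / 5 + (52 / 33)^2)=49005 / 44121287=0.00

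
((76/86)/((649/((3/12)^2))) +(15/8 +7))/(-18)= -82559/167442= -0.49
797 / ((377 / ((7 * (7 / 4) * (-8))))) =-78106 / 377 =-207.18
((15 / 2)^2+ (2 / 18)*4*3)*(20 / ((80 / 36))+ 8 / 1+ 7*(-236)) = -376595 / 4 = -94148.75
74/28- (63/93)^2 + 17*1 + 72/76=5146091/255626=20.13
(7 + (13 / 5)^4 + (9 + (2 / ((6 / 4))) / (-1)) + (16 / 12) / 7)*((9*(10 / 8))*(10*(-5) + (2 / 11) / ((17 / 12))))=-11118191409 / 327250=-33974.61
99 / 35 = 2.83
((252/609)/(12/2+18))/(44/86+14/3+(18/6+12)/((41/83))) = 5289/10903594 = 0.00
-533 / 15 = -35.53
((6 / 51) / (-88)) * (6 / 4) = -3 / 1496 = -0.00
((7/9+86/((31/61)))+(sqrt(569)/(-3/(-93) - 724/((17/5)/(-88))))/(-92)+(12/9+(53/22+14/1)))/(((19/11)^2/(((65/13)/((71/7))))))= 443668225/14302098 - 2231845 * sqrt(569)/23286652485604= 31.02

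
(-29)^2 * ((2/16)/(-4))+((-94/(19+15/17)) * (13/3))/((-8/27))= 17831/416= 42.86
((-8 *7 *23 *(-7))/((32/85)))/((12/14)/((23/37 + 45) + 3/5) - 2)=-5734001315/474416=-12086.44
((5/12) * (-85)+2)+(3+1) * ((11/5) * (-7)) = -5701/60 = -95.02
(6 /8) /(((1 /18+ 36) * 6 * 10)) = 9 /25960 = 0.00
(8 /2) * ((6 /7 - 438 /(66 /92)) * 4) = -751136 /77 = -9755.01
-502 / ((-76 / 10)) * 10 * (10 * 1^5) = 125500 / 19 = 6605.26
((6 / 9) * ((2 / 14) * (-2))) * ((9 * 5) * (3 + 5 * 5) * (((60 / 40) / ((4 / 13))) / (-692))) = 585 / 346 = 1.69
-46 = -46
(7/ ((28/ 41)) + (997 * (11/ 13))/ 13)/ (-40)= -50797/ 27040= -1.88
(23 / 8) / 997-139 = -1108641 / 7976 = -139.00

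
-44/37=-1.19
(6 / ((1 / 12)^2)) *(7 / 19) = 6048 / 19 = 318.32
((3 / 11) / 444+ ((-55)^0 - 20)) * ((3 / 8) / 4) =-92793 / 52096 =-1.78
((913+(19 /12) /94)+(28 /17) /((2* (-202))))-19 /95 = 8839569299 /9683880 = 912.81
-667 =-667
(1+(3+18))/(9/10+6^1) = 220/69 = 3.19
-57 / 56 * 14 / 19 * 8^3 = -384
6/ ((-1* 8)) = -3/ 4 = -0.75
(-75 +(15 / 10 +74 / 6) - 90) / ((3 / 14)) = -6349 / 9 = -705.44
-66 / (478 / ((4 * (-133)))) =17556 / 239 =73.46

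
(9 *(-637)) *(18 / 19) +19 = -102833 / 19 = -5412.26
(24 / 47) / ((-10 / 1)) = -12 / 235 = -0.05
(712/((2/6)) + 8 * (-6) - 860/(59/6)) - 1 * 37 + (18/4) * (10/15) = 116026/59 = 1966.54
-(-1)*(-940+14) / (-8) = 463 / 4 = 115.75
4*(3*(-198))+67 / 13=-30821 / 13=-2370.85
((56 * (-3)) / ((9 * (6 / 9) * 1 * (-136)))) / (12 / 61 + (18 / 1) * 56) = 427 / 2091000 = 0.00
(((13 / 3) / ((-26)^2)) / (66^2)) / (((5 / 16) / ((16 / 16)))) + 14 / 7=424711 / 212355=2.00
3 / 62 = 0.05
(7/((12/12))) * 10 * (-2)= -140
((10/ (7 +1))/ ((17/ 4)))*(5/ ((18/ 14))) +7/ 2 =1421/ 306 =4.64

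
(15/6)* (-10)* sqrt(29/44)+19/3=19/3 - 25* sqrt(319)/22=-13.96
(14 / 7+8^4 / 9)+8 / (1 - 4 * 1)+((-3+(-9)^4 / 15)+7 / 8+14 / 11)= 3528329 / 3960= 890.99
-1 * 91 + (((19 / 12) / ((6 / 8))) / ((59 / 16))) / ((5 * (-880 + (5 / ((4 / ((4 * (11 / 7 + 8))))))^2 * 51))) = -1372402154879 / 15081342525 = -91.00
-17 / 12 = -1.42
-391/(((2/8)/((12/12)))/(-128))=200192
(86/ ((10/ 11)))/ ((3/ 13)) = 6149/ 15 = 409.93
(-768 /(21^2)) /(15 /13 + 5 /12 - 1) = -13312 /4361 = -3.05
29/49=0.59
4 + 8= 12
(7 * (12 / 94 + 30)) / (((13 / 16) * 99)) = 52864 / 20163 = 2.62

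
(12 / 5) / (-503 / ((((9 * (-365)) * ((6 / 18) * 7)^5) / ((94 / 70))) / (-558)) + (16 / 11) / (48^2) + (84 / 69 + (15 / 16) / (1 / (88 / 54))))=695315001920 / 314899206729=2.21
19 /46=0.41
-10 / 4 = -2.50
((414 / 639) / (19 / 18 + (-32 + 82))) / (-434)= -414 / 14159033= -0.00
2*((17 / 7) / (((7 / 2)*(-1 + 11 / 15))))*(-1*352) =89760 / 49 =1831.84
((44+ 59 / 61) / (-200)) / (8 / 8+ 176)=-2743 / 2159400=-0.00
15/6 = 2.50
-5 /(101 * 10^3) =-1 /20200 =-0.00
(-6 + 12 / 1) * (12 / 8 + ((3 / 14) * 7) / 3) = 12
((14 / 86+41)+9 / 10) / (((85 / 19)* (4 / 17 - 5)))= -114551 / 58050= -1.97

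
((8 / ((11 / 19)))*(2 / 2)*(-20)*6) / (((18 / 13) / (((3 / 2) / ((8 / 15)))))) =-37050 / 11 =-3368.18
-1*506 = -506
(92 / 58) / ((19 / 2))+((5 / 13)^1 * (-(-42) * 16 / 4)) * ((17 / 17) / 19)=3.57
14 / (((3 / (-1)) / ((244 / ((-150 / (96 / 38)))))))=27328 / 1425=19.18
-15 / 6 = -5 / 2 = -2.50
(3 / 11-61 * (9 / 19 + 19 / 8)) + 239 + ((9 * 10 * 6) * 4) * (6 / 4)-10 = 5510081 / 1672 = 3295.50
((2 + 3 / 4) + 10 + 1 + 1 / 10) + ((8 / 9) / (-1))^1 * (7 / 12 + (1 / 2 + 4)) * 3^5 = -21683 / 20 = -1084.15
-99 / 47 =-2.11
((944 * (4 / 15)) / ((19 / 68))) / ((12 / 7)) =449344 / 855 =525.55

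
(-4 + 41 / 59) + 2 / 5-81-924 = -297332 / 295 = -1007.91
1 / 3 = 0.33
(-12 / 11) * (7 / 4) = -21 / 11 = -1.91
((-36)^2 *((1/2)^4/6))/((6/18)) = 81/2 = 40.50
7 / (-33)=-7 / 33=-0.21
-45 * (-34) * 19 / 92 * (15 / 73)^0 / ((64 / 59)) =857565 / 2944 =291.29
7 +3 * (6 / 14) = 58 / 7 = 8.29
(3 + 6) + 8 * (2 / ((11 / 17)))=371 / 11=33.73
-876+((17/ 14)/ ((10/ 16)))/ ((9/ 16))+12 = -860.55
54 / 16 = 27 / 8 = 3.38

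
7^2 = 49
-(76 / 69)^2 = -5776 / 4761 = -1.21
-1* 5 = -5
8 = 8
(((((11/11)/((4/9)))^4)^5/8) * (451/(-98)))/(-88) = 498464283821334080841/6896136929411072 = 72281.67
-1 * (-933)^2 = -870489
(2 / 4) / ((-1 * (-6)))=1 / 12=0.08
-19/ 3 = -6.33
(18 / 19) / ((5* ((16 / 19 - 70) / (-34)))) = 0.09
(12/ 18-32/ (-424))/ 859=0.00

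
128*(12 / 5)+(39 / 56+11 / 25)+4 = 437271 / 1400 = 312.34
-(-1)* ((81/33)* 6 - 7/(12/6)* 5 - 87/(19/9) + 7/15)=-272849/6270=-43.52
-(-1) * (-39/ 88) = -39/ 88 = -0.44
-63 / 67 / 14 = -9 / 134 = -0.07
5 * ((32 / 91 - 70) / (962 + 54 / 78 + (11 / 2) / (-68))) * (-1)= 4309840 / 11913279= 0.36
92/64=23/16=1.44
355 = 355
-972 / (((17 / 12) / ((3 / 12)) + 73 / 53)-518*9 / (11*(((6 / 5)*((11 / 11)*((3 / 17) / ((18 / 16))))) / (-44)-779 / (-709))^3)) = 52049272463722741158 / 16934401402802200355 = 3.07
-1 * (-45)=45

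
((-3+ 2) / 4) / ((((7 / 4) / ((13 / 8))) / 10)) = -2.32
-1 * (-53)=53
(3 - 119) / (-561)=116 / 561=0.21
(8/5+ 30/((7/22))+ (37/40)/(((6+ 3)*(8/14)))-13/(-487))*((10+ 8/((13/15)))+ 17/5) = 693889980397/319082400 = 2174.64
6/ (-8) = -3/ 4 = -0.75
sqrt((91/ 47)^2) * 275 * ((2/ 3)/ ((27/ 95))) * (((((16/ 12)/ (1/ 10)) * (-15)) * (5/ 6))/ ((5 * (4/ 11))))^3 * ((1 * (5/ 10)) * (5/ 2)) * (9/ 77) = -3210517578125/ 22842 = -140553260.58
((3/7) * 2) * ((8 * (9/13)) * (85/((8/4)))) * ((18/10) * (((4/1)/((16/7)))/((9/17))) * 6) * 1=93636/13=7202.77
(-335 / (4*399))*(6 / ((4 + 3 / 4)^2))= -2680 / 48013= -0.06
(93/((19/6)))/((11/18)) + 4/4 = 10253/209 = 49.06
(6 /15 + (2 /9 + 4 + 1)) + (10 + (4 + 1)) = 928 /45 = 20.62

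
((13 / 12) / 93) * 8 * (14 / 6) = 182 / 837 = 0.22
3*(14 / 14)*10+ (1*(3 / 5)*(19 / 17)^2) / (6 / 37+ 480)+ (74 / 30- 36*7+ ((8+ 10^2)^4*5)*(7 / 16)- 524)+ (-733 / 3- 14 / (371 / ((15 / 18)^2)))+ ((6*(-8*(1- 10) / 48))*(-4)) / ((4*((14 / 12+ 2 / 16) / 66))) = 2092111317540441896 / 7029813735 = 297605512.24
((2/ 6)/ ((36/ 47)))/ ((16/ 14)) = 329/ 864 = 0.38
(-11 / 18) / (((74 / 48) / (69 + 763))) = -36608 / 111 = -329.80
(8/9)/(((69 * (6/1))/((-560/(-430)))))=224/80109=0.00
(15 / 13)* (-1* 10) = -150 / 13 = -11.54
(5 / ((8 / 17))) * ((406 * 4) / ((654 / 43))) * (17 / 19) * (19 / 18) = 12613405 / 11772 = 1071.48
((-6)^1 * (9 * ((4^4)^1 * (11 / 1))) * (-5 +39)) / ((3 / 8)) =-13787136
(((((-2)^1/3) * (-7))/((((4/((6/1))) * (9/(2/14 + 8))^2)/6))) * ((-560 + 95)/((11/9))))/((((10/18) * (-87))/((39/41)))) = 23568246/91553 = 257.43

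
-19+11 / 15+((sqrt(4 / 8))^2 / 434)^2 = -206438161 / 11301360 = -18.27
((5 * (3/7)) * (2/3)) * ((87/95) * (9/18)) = 87/133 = 0.65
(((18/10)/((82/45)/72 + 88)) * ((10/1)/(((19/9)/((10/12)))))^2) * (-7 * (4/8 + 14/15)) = -164571750/51478961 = -3.20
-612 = -612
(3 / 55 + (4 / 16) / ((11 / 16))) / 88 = 23 / 4840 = 0.00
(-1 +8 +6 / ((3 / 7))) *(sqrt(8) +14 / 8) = 147 / 4 +42 *sqrt(2) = 96.15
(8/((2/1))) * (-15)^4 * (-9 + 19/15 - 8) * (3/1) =-9558000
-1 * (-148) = 148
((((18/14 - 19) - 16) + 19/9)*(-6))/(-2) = -94.81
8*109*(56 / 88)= 6104 / 11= 554.91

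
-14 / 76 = -7 / 38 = -0.18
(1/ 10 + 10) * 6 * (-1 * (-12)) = 727.20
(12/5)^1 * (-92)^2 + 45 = 101793/5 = 20358.60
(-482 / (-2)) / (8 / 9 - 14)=-2169 / 118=-18.38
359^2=128881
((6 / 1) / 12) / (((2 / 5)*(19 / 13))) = 65 / 76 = 0.86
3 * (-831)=-2493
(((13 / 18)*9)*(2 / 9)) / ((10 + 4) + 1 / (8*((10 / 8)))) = 130 / 1269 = 0.10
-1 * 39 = -39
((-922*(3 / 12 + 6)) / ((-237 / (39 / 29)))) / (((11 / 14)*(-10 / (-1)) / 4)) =419510 / 25201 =16.65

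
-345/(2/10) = -1725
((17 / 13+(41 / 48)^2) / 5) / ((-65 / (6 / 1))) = -61021 / 1622400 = -0.04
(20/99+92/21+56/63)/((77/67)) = 84688/17787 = 4.76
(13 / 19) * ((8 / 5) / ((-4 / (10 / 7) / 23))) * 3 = -3588 / 133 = -26.98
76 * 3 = 228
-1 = -1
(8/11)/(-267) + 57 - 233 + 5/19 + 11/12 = -13007523/74404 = -174.82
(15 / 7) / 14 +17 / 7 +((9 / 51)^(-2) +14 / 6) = 32657 / 882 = 37.03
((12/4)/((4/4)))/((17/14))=42/17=2.47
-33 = -33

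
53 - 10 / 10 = 52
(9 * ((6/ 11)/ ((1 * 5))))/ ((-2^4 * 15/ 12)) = -27/ 550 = -0.05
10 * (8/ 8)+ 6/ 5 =56/ 5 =11.20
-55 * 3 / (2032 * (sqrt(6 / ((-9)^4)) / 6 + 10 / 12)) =-5412825 / 55547768 + 13365 * sqrt(6) / 55547768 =-0.10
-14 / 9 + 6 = 40 / 9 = 4.44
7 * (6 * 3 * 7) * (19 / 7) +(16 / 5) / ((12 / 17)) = 35978 / 15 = 2398.53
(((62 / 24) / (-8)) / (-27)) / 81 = 31 / 209952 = 0.00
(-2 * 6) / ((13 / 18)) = -216 / 13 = -16.62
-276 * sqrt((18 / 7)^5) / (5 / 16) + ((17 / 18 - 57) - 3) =-4292352 * sqrt(14) / 1715 - 1063 / 18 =-9423.78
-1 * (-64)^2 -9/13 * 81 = -53977/13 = -4152.08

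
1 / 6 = 0.17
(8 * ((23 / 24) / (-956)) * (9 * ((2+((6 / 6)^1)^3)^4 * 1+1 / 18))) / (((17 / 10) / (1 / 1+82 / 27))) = -18288565 / 1316412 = -13.89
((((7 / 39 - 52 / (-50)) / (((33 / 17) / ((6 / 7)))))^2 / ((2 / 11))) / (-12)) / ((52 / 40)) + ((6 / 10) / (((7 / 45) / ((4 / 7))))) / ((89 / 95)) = 2.25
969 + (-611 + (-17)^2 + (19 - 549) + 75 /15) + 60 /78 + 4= 1648 /13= 126.77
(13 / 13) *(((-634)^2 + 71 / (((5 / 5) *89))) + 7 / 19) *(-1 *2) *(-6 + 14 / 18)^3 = 47046324318976 / 410913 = 114492177.95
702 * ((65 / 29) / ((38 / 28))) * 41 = 26191620 / 551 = 47534.70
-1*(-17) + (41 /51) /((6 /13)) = 5735 /306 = 18.74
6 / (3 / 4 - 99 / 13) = -104 / 119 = -0.87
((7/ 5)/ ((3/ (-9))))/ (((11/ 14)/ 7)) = -37.42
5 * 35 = 175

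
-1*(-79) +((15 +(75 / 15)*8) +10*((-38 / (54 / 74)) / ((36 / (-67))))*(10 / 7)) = 1518.51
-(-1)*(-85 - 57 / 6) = -189 / 2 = -94.50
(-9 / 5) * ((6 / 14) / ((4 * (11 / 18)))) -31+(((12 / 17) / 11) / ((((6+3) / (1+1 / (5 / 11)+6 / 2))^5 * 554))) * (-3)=-465619048889353 / 14868579206250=-31.32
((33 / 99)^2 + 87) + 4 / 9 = 788 / 9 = 87.56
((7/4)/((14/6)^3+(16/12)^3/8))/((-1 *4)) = -7/208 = -0.03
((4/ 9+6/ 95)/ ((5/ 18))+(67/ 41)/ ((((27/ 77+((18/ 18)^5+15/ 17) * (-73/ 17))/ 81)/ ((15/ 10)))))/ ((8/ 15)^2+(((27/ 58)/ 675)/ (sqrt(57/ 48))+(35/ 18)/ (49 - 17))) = -21384104333292638112/ 309513534979501535+170884150083956736 * sqrt(19)/ 5880757164610529165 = -68.96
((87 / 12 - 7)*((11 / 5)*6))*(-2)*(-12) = 396 / 5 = 79.20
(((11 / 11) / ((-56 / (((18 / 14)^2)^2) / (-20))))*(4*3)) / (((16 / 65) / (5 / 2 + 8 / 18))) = 37671075 / 268912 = 140.09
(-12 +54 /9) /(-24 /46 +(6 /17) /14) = 5474 /453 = 12.08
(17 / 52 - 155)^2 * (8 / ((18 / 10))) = 35938805 / 338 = 106327.83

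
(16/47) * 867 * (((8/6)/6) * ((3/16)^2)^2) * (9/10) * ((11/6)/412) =257499/793149440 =0.00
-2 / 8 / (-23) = 0.01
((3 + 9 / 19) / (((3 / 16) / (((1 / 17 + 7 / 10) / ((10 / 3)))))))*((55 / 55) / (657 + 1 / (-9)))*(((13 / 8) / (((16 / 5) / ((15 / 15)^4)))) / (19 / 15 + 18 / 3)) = 1494207 / 3330300544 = 0.00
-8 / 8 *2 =-2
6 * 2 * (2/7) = 3.43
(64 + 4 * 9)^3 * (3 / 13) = 3000000 / 13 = 230769.23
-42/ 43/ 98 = -3/ 301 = -0.01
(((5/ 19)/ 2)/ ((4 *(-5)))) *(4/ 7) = -1/ 266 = -0.00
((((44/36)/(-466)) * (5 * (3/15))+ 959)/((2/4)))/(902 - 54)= 4022035/1778256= 2.26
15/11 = 1.36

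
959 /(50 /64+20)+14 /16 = 35737 /760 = 47.02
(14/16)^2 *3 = 147/64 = 2.30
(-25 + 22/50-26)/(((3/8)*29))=-10112/2175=-4.65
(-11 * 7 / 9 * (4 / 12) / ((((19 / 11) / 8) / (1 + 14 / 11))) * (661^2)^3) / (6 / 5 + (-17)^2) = -6422431517691262997000 / 744363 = -8628090753693108.06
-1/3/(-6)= 1/18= 0.06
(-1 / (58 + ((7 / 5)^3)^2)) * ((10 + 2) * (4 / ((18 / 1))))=-125000 / 3071697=-0.04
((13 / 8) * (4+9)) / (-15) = -169 / 120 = -1.41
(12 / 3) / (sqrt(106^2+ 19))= 4* sqrt(11255) / 11255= 0.04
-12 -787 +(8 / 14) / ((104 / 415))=-145003 / 182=-796.72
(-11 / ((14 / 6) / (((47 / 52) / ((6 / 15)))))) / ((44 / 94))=-33135 / 1456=-22.76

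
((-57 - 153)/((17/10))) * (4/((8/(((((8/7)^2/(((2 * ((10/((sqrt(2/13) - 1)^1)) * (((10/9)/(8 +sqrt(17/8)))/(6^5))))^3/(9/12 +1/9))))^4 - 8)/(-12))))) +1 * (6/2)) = -7000/17 +55221992035696098497388840276528012961573797888 * (13 - sqrt(26))^12 * (sqrt(34) +32)^12/777670320445054276254177093505859375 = 36112341064309941589811690000000000000000.00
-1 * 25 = -25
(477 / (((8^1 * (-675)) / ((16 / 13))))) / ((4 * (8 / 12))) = -53 / 1300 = -0.04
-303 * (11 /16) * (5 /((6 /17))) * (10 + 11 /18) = -18037085 /576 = -31314.38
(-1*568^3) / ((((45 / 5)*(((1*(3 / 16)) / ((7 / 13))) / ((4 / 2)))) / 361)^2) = -1198272100234166272 / 123201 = -9726155633754.32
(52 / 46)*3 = 78 / 23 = 3.39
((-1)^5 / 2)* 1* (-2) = 1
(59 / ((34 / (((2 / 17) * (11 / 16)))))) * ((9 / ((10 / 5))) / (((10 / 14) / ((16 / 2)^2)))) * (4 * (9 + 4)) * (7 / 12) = 2480478 / 1445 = 1716.59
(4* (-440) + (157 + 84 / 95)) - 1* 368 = -187161 / 95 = -1970.12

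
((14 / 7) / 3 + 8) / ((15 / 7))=182 / 45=4.04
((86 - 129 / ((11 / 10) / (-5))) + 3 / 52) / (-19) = -384625 / 10868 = -35.39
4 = 4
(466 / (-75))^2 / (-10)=-108578 / 28125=-3.86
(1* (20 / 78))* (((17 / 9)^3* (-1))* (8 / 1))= -393040 / 28431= -13.82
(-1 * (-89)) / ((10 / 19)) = 1691 / 10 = 169.10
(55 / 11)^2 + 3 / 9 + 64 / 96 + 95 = 121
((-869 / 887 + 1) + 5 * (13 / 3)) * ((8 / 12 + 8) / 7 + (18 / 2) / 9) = 2712323 / 55881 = 48.54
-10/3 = -3.33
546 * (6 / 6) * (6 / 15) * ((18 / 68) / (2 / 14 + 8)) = 11466 / 1615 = 7.10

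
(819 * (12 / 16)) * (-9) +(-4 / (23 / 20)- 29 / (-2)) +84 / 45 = -7611199 / 1380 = -5515.36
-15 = -15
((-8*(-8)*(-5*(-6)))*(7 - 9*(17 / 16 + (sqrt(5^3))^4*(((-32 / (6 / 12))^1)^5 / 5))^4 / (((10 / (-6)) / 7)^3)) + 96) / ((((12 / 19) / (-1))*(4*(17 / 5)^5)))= -1644536453273590554703226033146165003696250830154069073670393875 / 11631468544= -141386828933300217563931500000000000000000000000000000.00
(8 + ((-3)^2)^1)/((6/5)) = 85/6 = 14.17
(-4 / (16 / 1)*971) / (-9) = 971 / 36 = 26.97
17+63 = 80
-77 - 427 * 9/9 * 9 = -3920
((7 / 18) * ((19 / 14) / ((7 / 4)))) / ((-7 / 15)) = -95 / 147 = -0.65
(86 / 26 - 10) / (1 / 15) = -1305 / 13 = -100.38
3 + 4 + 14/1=21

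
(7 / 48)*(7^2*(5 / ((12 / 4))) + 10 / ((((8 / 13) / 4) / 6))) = 9905 / 144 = 68.78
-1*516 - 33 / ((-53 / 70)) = -25038 / 53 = -472.42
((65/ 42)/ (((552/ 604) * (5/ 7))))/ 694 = 1963/ 574632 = 0.00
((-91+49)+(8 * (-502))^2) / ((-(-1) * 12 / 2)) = 8064107 / 3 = 2688035.67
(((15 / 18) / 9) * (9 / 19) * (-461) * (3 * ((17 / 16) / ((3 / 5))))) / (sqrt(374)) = -11525 * sqrt(374) / 40128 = -5.55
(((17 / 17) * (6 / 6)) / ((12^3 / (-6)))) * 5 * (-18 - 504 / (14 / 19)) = 195 / 16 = 12.19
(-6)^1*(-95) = 570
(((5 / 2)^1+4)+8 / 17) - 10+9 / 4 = -53 / 68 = -0.78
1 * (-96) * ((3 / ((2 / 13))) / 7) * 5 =-9360 / 7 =-1337.14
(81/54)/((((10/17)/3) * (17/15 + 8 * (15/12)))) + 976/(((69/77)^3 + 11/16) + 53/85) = 405375767139601/842194746772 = 481.33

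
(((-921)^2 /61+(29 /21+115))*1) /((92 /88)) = 395167190 /29463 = 13412.32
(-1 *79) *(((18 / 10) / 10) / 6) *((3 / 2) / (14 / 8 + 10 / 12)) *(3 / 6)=-0.69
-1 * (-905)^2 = -819025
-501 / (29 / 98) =-49098 / 29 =-1693.03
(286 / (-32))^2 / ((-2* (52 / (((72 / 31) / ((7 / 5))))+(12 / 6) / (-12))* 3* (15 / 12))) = -61347 / 179584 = -0.34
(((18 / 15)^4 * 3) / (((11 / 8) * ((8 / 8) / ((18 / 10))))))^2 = 78364164096 / 1181640625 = 66.32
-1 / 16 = -0.06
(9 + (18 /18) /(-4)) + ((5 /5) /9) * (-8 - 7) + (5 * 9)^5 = 2214337585 /12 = 184528132.08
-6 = -6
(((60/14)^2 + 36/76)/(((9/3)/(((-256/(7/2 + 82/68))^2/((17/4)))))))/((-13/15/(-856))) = 261382791168/60515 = 4319305.81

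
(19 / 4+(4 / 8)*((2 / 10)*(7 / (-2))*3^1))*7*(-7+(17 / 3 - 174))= -68117 / 15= -4541.13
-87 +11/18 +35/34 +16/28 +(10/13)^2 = -15239452/180999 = -84.20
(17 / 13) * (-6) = -102 / 13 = -7.85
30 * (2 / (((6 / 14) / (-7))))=-980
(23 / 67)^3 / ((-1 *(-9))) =12167 / 2706867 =0.00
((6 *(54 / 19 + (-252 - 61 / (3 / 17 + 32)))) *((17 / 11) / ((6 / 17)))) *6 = -4524354534 / 114323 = -39575.19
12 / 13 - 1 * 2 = -14 / 13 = -1.08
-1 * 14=-14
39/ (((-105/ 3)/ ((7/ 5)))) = -39/ 25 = -1.56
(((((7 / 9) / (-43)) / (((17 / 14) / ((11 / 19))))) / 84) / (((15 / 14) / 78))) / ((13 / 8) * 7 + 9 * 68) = -112112 / 9350699805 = -0.00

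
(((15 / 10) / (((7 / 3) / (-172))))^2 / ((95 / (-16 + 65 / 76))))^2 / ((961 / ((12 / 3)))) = 118865137933624644 / 7517439822025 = 15811.92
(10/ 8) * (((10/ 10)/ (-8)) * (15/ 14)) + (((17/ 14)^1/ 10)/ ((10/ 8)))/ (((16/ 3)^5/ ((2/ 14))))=-215035869/ 1284505600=-0.17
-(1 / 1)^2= -1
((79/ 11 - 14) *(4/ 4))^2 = 5625/ 121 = 46.49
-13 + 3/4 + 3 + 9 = -1/4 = -0.25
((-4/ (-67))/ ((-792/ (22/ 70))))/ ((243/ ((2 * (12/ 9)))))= -0.00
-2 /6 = -1 /3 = -0.33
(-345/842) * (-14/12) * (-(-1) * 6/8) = 2415/6736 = 0.36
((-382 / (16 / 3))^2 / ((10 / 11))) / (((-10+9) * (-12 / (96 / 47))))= 3611619 / 3760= 960.54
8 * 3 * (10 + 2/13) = 3168/13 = 243.69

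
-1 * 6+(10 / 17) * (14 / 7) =-82 / 17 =-4.82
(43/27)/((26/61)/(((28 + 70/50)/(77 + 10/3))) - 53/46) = 5912242/46281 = 127.75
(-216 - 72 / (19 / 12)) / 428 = -1242 / 2033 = -0.61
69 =69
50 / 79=0.63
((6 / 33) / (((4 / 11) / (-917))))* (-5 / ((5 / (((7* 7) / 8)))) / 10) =44933 / 160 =280.83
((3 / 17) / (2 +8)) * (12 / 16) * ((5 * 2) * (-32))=-72 / 17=-4.24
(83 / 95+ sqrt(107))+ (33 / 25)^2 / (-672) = 2317103 / 2660000+ sqrt(107) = 11.22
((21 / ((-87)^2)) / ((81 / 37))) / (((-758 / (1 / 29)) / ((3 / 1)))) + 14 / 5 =20964100213 / 7487179110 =2.80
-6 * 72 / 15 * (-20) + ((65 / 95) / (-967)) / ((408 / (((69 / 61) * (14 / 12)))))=526771839955 / 914534448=576.00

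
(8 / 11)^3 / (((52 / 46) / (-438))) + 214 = 1123898 / 17303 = 64.95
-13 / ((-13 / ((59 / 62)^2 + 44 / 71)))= 416287 / 272924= 1.53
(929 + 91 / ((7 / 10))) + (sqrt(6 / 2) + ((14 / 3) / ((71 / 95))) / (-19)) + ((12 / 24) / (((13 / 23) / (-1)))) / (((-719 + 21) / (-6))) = sqrt(3) + 2046145081 / 1932762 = 1060.40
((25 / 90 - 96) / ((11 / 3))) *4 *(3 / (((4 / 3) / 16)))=-41352 / 11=-3759.27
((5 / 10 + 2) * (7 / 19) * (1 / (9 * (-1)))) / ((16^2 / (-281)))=9835 / 87552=0.11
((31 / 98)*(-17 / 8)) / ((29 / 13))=-6851 / 22736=-0.30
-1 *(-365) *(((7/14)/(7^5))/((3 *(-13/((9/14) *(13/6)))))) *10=-1825/470596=-0.00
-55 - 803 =-858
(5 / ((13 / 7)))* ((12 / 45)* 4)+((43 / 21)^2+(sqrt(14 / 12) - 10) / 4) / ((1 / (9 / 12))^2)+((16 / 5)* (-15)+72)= 3* sqrt(42) / 128+1701491 / 61152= 27.98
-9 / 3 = -3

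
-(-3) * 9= 27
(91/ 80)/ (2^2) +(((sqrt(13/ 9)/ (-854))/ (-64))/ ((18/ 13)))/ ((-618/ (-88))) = 143 * sqrt(13)/ 227997504 +91/ 320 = 0.28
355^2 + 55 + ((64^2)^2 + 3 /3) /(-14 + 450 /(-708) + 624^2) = 5794680048886 /45944641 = 126123.09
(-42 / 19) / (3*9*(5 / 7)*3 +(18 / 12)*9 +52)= -588 / 32813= -0.02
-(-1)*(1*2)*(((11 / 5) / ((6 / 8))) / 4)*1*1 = 22 / 15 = 1.47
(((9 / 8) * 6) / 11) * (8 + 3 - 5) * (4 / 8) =81 / 44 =1.84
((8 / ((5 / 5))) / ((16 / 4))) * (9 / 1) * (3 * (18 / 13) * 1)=972 / 13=74.77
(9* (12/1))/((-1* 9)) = -12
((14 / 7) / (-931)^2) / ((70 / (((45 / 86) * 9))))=81 / 521790122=0.00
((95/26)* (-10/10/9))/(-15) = 19/702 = 0.03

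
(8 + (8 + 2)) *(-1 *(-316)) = 5688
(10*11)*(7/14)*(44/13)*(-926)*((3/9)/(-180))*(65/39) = 560230/1053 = 532.03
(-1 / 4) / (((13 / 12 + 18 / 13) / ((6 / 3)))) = -78 / 385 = -0.20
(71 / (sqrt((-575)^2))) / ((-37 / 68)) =-4828 / 21275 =-0.23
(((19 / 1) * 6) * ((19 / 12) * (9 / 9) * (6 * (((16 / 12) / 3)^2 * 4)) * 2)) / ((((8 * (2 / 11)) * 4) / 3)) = 7942 / 9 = 882.44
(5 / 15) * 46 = 46 / 3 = 15.33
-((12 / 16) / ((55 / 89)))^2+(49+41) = 4284711 / 48400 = 88.53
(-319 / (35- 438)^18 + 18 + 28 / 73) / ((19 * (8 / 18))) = 49972635570821113588745250102069836489965761759861 / 22954808920923624622483742967898944597311644833988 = 2.18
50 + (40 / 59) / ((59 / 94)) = 177810 / 3481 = 51.08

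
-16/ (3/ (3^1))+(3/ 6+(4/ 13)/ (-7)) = -2829/ 182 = -15.54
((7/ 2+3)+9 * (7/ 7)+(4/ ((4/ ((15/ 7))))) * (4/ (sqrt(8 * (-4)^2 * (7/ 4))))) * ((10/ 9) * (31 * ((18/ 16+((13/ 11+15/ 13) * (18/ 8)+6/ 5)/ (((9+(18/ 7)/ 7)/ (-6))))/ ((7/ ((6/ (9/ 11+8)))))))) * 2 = -323.92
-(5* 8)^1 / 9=-40 / 9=-4.44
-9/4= -2.25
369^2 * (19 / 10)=2587059 / 10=258705.90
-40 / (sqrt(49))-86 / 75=-6.86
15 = 15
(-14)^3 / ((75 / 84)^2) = -2151296 / 625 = -3442.07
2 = 2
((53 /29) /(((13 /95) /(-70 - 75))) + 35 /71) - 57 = -1839581 /923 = -1993.05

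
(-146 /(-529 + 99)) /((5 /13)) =949 /1075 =0.88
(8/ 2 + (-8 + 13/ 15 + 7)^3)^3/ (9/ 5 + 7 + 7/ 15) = 2456003591488/ 356241796875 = 6.89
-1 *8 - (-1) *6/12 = -15/2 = -7.50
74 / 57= 1.30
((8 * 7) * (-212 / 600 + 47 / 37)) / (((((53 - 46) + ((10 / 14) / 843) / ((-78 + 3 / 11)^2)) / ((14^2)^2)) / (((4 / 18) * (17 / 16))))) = 9292351803274953 / 139658582545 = 66536.20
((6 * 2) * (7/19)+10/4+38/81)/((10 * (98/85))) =386699/603288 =0.64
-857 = -857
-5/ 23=-0.22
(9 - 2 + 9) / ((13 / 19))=304 / 13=23.38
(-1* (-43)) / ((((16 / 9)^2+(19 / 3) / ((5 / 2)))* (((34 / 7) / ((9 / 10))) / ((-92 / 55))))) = -5046867 / 2156110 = -2.34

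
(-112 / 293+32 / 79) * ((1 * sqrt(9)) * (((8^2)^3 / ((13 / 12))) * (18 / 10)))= 44845498368 / 1504555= 29806.49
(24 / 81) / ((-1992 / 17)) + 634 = 4262365 / 6723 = 634.00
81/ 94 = 0.86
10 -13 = -3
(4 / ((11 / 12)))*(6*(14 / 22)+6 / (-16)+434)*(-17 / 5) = -785298 / 121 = -6490.07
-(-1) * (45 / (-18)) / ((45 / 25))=-25 / 18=-1.39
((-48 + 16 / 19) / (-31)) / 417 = 896 / 245613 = 0.00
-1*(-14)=14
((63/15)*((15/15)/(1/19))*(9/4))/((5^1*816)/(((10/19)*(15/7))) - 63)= 513/10156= 0.05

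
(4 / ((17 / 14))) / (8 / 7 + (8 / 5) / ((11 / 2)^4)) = 3587045 / 1246389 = 2.88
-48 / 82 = -0.59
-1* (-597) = 597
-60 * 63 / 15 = -252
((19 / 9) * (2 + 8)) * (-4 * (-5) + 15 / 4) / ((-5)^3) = -361 / 90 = -4.01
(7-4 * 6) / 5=-17 / 5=-3.40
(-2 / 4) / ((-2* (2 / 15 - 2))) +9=993 / 112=8.87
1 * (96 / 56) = 12 / 7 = 1.71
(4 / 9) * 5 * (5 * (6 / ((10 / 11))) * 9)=660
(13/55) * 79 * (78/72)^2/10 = 173563/79200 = 2.19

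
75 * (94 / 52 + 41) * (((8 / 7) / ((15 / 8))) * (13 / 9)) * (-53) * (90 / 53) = -254400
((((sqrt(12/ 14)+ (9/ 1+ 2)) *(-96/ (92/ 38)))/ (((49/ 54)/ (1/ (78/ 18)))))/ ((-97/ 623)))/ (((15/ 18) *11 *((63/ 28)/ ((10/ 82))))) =35064576 *sqrt(42)/ 640937297+ 35064576/ 8323861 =4.57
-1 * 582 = -582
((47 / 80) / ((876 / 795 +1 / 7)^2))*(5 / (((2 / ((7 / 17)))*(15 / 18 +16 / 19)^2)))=3678183884025 / 26451695137096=0.14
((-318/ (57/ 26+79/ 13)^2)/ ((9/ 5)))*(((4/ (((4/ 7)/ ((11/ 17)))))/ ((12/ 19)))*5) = -26208182/ 282897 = -92.64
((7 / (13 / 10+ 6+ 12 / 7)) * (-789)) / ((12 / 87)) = -5605845 / 1262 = -4442.03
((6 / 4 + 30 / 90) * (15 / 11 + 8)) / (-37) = -103 / 222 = -0.46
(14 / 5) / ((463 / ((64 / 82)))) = 448 / 94915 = 0.00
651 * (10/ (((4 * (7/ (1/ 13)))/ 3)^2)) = 4185/ 9464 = 0.44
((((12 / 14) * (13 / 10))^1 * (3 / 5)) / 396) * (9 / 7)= 117 / 53900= 0.00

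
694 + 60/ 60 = 695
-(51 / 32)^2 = -2601 / 1024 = -2.54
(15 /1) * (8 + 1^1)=135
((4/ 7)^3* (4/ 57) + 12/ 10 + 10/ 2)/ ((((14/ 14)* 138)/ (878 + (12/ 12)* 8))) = 11698301/ 293265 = 39.89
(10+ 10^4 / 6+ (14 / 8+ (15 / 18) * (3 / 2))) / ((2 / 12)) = 10078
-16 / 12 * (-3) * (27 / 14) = 54 / 7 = 7.71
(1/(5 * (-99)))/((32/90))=-1/176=-0.01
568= 568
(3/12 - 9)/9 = -35/36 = -0.97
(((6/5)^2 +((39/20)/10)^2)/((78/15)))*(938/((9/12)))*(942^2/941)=2050383855303/6116500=335221.75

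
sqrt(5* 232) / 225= 2* sqrt(290) / 225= 0.15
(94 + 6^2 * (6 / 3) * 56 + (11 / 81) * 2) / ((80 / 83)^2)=575624173 / 129600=4441.54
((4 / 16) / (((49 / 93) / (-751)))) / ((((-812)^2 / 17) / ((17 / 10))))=-20184627 / 1292314240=-0.02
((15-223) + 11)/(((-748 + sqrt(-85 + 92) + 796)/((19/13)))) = -179664/29861 + 3743* sqrt(7)/29861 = -5.69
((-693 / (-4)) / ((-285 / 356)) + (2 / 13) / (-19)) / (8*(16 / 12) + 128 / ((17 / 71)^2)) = -0.10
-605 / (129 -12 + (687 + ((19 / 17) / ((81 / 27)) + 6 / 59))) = -1820445 / 2420663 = -0.75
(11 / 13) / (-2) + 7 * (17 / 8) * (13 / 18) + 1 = 21191 / 1872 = 11.32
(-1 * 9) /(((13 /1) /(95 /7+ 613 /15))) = -37.69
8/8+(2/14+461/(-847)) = 0.60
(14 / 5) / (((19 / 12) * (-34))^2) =504 / 521645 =0.00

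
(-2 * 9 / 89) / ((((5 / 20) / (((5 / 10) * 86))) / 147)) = -455112 / 89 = -5113.62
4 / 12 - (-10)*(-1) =-29 / 3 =-9.67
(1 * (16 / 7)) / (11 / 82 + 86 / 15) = 19680 / 50519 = 0.39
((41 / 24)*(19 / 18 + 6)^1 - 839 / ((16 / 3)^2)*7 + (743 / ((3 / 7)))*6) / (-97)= -70554797 / 670464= -105.23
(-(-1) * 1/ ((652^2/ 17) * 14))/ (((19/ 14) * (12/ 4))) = 17/ 24230928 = 0.00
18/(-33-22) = -18/55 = -0.33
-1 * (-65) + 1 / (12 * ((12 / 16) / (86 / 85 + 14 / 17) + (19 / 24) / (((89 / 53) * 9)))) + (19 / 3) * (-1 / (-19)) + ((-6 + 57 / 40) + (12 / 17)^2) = 490980014983 / 7991555160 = 61.44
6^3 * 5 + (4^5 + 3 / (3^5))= 170425 / 81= 2104.01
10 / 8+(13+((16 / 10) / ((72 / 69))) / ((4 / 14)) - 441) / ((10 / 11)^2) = -1530409 / 3000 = -510.14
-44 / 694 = -22 / 347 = -0.06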